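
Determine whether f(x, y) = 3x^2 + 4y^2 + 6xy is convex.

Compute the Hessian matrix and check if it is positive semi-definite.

f(x,y) = 3x^2 + 4y^2 + 6xy
Hessian H = [[6, 6], [6, 8]]
trace(H) = 14, det(H) = 12
Eigenvalues: (14 +/- sqrt(148)) / 2 = 13.08, 0.9172
Since both eigenvalues > 0, f is convex.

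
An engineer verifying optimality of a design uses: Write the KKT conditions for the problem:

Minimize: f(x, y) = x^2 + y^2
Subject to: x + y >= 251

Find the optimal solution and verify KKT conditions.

KKT conditions for min x^2 + y^2 s.t. x + y >= 251:
Stationarity: 2x = mu, 2y = mu
So x = y = mu/2.
Complementary slackness: mu*(x + y - 251) = 0
Primal feasibility: x + y >= 251; dual feasibility: mu >= 0
If mu = 0 then x = y = 0, but 0 + 0 < 251 is infeasible, so the constraint is active.
Constraint active: x + y = 2*(mu/2) = 251 => mu = 251
x = y = 251/2, f = 63001/2
Verify: stationarity 2*(251/2) = 251 = mu; primal 251/2 + 251/2 = 251 >= 251; dual mu = 251 >= 0; complementary slackness 251*(251 - 251) = 0. All KKT conditions hold.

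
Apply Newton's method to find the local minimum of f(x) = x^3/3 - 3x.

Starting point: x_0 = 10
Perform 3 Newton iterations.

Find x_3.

f(x) = x^3/3 - 3x
f'(x) = x^2 - 3, f''(x) = 2x
Newton update: x_{n+1} = x_n - (x_n^2 - 3)/(2*x_n)
Step 1: x_0 = 10, f'=97, f''=20, x_1 = 103/20
Step 2: x_1 = 103/20, f'=9409/400, f''=103/10, x_2 = 11809/4120
Step 3: x_2 = 11809/4120, f'=88529281/16974400, f''=11809/2060, x_3 = 190375681/97306160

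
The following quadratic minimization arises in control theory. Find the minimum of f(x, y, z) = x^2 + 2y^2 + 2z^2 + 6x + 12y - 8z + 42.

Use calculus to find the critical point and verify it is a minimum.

f(x,y,z) = x^2 + 2y^2 + 2z^2 + 6x + 12y - 8z + 42
df/dx = 2x + (6) = 0 => x = -3
df/dy = 4y + (12) = 0 => y = -3
df/dz = 4z + (-8) = 0 => z = 2
f(-3,-3,2) = 1*(-3)^2 + 2*(-3)^2 + 2*(2)^2 + 6*(-3) + 12*(-3) + -8*(2) + 42 = 7
Hessian is diagonal with entries 2, 4, 4 > 0, confirmed minimum.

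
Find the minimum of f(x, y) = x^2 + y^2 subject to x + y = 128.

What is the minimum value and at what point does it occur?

Substitute y = 128 - x into f(x,y) = x^2 + y^2:
g(x) = x^2 + (128 - x)^2 = 2x^2 - 256x + 16384
g'(x) = 4x - 256 = 0  =>  x = 64
y = 128 - 64 = 64
Minimum value = 64^2 + 64^2 = 8192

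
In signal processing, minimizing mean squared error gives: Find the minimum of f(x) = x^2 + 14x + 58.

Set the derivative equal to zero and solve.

f(x) = x^2 + 14x + 58
f'(x) = 2x + (14) = 0
x = -14/2 = -7
f(-7) = 9
Since f''(x) = 2 > 0, this is a minimum.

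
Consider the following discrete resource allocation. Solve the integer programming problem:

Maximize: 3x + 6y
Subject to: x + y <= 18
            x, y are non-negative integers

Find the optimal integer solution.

Objective: 3x + 6y, constraint: x + y <= 18
Coefficient of y is 6 > coefficient of x is 3, so allocate the entire budget to y.
Optimal: x = 0, y = 18, value = 108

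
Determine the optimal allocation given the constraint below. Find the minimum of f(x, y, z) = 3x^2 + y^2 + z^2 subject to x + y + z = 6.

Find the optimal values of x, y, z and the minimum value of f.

Using Lagrange multipliers on f = 3x^2 + y^2 + z^2 with constraint x + y + z = 6:
Conditions: 2*3*x = lambda, 2*1*y = lambda, 2*1*z = lambda
So x = lambda/6, y = lambda/2, z = lambda/2
Substituting into constraint: lambda * (7/6) = 6
lambda = 36/7
x = 6/7, y = 18/7, z = 18/7
Minimum value = 108/7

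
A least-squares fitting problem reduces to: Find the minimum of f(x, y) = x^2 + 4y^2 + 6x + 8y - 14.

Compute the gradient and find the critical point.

f(x,y) = x^2 + 4y^2 + 6x + 8y - 14
df/dx = 2x + (6) = 0  =>  x = -3
df/dy = 8y + (8) = 0  =>  y = -1
f(-3, -1) = 1*(-3)^2 + 4*(-1)^2 + 6*(-3) + 8*(-1) + -14 = -27
Hessian is diagonal with entries 2, 8 > 0, so this is a minimum.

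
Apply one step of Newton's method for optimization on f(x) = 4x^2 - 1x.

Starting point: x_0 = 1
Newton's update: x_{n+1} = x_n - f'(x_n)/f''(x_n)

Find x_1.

f(x) = 4x^2 - 1x
f'(x) = 8x + (-1), f''(x) = 8
Newton step: x_1 = x_0 - f'(x_0)/f''(x_0)
f'(1) = 7
x_1 = 1 - 7/8 = 1/8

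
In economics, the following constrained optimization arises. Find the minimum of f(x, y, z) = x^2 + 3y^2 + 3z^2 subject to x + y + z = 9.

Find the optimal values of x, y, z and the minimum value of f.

Using Lagrange multipliers on f = x^2 + 3y^2 + 3z^2 with constraint x + y + z = 9:
Conditions: 2*1*x = lambda, 2*3*y = lambda, 2*3*z = lambda
So x = lambda/2, y = lambda/6, z = lambda/6
Substituting into constraint: lambda * (5/6) = 9
lambda = 54/5
x = 27/5, y = 9/5, z = 9/5
Minimum value = 243/5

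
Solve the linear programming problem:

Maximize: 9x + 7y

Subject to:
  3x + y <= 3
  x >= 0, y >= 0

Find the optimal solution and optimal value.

The feasible region has vertices at [(0, 0), (1, 0), (0, 3)].
Checking objective 9x + 7y at each vertex:
  (0, 0): 9*0 + 7*0 = 0
  (1, 0): 9*1 + 7*0 = 9
  (0, 3): 9*0 + 7*3 = 21
Maximum is 21 at (0, 3).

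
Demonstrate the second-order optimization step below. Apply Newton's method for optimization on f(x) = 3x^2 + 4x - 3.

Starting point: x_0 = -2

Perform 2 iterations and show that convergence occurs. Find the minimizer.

f(x) = 3x^2 + 4x - 3, f'(x) = 6x + (4), f''(x) = 6
Step 1: f'(-2) = -8, x_1 = -2 - -8/6 = -2/3
Step 2: f'(-2/3) = 0, x_2 = -2/3 (converged)
Newton's method converges in 1 step for quadratics.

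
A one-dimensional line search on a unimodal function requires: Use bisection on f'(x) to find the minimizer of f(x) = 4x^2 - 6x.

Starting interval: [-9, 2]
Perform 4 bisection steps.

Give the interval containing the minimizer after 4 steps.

Finding critical point of f(x) = 4x^2 - 6x using bisection on f'(x) = 8x + -6.
f'(x) = 0 when x = 3/4.
Starting interval: [-9, 2]
Step 1: mid = -7/2, f'(mid) = -34, new interval = [-7/2, 2]
Step 2: mid = -3/4, f'(mid) = -12, new interval = [-3/4, 2]
Step 3: mid = 5/8, f'(mid) = -1, new interval = [5/8, 2]
Step 4: mid = 21/16, f'(mid) = 9/2, new interval = [5/8, 21/16]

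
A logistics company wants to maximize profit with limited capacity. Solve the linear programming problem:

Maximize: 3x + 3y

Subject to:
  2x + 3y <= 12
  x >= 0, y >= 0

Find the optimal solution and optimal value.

The feasible region has vertices at [(0, 0), (6, 0), (0, 4)].
Checking objective 3x + 3y at each vertex:
  (0, 0): 3*0 + 3*0 = 0
  (6, 0): 3*6 + 3*0 = 18
  (0, 4): 3*0 + 3*4 = 12
Maximum is 18 at (6, 0).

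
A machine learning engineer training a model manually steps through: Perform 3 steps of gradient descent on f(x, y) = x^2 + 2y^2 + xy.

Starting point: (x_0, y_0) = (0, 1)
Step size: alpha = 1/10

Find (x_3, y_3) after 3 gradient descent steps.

f(x,y) = x^2 + 2y^2 + xy
grad_x = 2x + 1y, grad_y = 4y + 1x
Step 1: grad = (1, 4), (-1/10, 3/5)
Step 2: grad = (2/5, 23/10), (-7/50, 37/100)
Step 3: grad = (9/100, 67/50), (-149/1000, 59/250)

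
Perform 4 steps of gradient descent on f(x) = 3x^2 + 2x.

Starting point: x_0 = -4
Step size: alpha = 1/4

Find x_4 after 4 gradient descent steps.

f(x) = 3x^2 + 2x, f'(x) = 6x + (2)
Step 1: f'(-4) = -22, x_1 = -4 - 1/4 * -22 = 3/2
Step 2: f'(3/2) = 11, x_2 = 3/2 - 1/4 * 11 = -5/4
Step 3: f'(-5/4) = -11/2, x_3 = -5/4 - 1/4 * -11/2 = 1/8
Step 4: f'(1/8) = 11/4, x_4 = 1/8 - 1/4 * 11/4 = -9/16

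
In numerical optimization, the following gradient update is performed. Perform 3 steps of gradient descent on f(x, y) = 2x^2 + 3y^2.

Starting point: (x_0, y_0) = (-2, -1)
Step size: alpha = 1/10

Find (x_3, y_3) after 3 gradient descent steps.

f(x,y) = 2x^2 + 3y^2
grad_x = 4x + 0y, grad_y = 6y + 0x
Step 1: grad = (-8, -6), (-6/5, -2/5)
Step 2: grad = (-24/5, -12/5), (-18/25, -4/25)
Step 3: grad = (-72/25, -24/25), (-54/125, -8/125)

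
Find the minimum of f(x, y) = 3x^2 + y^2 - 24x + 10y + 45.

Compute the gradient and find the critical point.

f(x,y) = 3x^2 + y^2 - 24x + 10y + 45
df/dx = 6x + (-24) = 0  =>  x = 4
df/dy = 2y + (10) = 0  =>  y = -5
f(4, -5) = 3*(4)^2 + 1*(-5)^2 + -24*(4) + 10*(-5) + 45 = -28
Hessian is diagonal with entries 6, 2 > 0, so this is a minimum.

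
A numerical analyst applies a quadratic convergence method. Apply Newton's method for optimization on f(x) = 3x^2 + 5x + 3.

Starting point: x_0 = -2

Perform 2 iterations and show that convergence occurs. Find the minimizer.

f(x) = 3x^2 + 5x + 3, f'(x) = 6x + (5), f''(x) = 6
Step 1: f'(-2) = -7, x_1 = -2 - -7/6 = -5/6
Step 2: f'(-5/6) = 0, x_2 = -5/6 (converged)
Newton's method converges in 1 step for quadratics.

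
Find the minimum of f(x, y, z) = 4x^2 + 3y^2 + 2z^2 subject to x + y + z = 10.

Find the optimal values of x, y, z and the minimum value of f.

Using Lagrange multipliers on f = 4x^2 + 3y^2 + 2z^2 with constraint x + y + z = 10:
Conditions: 2*4*x = lambda, 2*3*y = lambda, 2*2*z = lambda
So x = lambda/8, y = lambda/6, z = lambda/4
Substituting into constraint: lambda * (13/24) = 10
lambda = 240/13
x = 30/13, y = 40/13, z = 60/13
Minimum value = 1200/13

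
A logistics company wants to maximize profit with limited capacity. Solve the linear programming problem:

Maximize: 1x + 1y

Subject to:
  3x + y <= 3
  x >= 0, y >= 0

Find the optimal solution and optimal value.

The feasible region has vertices at [(0, 0), (1, 0), (0, 3)].
Checking objective 1x + 1y at each vertex:
  (0, 0): 1*0 + 1*0 = 0
  (1, 0): 1*1 + 1*0 = 1
  (0, 3): 1*0 + 1*3 = 3
Maximum is 3 at (0, 3).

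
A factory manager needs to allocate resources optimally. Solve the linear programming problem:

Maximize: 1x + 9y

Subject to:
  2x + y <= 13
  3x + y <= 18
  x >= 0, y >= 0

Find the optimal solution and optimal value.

Feasible vertices: (0, 0), (0, 13), (5, 3), (6, 0)
Objective 1x + 9y at each:
  (0, 0): 0
  (0, 13): 117
  (5, 3): 32
  (6, 0): 6
Maximum is 117 at (0, 13).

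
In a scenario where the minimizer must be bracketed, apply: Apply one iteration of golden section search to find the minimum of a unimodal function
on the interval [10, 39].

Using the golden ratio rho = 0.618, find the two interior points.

Golden section search on [10, 39].
Golden ratio rho = 0.618 (approx).
Interior points:
  x_1 = 10 + (1-0.618)*29 = 21.0780
  x_2 = 10 + 0.618*29 = 27.9220
Compare f(x_1) and f(x_2) to determine which subinterval to keep.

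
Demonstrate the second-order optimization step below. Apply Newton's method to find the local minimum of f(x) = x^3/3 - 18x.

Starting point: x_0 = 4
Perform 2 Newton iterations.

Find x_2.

f(x) = x^3/3 - 18x
f'(x) = x^2 - 18, f''(x) = 2x
Newton update: x_{n+1} = x_n - (x_n^2 - 18)/(2*x_n)
Step 1: x_0 = 4, f'=-2, f''=8, x_1 = 17/4
Step 2: x_1 = 17/4, f'=1/16, f''=17/2, x_2 = 577/136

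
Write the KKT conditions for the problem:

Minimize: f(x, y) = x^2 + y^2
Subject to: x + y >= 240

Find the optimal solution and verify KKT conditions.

KKT conditions for min x^2 + y^2 s.t. x + y >= 240:
Stationarity: 2x = mu, 2y = mu
So x = y = mu/2.
Complementary slackness: mu*(x + y - 240) = 0
Primal feasibility: x + y >= 240; dual feasibility: mu >= 0
If mu = 0 then x = y = 0, but 0 + 0 < 240 is infeasible, so the constraint is active.
Constraint active: x + y = 2*(mu/2) = 240 => mu = 240
x = y = 120, f = 28800
Verify: stationarity 2*120 = 240 = mu; primal 120 + 120 = 240 >= 240; dual mu = 240 >= 0; complementary slackness 240*(240 - 240) = 0. All KKT conditions hold.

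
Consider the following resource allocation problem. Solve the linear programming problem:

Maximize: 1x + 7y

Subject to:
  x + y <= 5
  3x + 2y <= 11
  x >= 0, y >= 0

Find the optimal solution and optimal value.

Feasible vertices: (0, 0), (0, 5), (1, 4), (11/3, 0)
Objective 1x + 7y at each:
  (0, 0): 0
  (0, 5): 35
  (1, 4): 29
  (11/3, 0): 11/3
Maximum is 35 at (0, 5).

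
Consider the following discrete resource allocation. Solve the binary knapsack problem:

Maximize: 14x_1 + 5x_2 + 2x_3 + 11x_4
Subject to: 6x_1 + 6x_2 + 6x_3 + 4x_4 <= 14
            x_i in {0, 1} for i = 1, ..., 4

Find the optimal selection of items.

Items: item 1 (v=14, w=6), item 2 (v=5, w=6), item 3 (v=2, w=6), item 4 (v=11, w=4)
Capacity: 14
Checking all 16 subsets (w = total weight, v = total value):
  {}: w = 0, v = 0
  {1}: w = 6, v = 14
  {2}: w = 6, v = 5
  {3}: w = 6, v = 2
  {4}: w = 4, v = 11
  {1, 2}: w = 12, v = 19
  {1, 3}: w = 12, v = 16
  {1, 4}: w = 10, v = 25
  {2, 3}: w = 12, v = 7
  {2, 4}: w = 10, v = 16
  {3, 4}: w = 10, v = 13
  {1, 2, 3}: w = 18 > 14, infeasible
  {1, 2, 4}: w = 16 > 14, infeasible
  {1, 3, 4}: w = 16 > 14, infeasible
  {2, 3, 4}: w = 16 > 14, infeasible
  {1, 2, 3, 4}: w = 22 > 14, infeasible
Best feasible subset: items [1, 4]
Total weight: 10 <= 14, total value: 25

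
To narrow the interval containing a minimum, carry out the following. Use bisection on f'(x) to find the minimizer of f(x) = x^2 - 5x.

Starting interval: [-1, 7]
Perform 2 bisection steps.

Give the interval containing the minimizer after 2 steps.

Finding critical point of f(x) = x^2 - 5x using bisection on f'(x) = 2x + -5.
f'(x) = 0 when x = 5/2.
Starting interval: [-1, 7]
Step 1: mid = 3, f'(mid) = 1, new interval = [-1, 3]
Step 2: mid = 1, f'(mid) = -3, new interval = [1, 3]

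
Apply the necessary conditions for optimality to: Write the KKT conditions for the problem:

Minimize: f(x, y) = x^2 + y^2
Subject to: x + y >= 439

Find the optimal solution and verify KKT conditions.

KKT conditions for min x^2 + y^2 s.t. x + y >= 439:
Stationarity: 2x = mu, 2y = mu
So x = y = mu/2.
Complementary slackness: mu*(x + y - 439) = 0
Primal feasibility: x + y >= 439; dual feasibility: mu >= 0
If mu = 0 then x = y = 0, but 0 + 0 < 439 is infeasible, so the constraint is active.
Constraint active: x + y = 2*(mu/2) = 439 => mu = 439
x = y = 439/2, f = 192721/2
Verify: stationarity 2*(439/2) = 439 = mu; primal 439/2 + 439/2 = 439 >= 439; dual mu = 439 >= 0; complementary slackness 439*(439 - 439) = 0. All KKT conditions hold.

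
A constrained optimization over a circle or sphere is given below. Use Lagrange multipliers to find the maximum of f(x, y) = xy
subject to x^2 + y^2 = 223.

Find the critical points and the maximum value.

Lagrange conditions: y = 2*lambda*x and x = 2*lambda*y
If x = 0 then y = 0, violating the constraint, so x, y != 0.
Dividing: y/x = x/y => x^2 = y^2 => y = x or y = -x
Constraint: 2x^2 = 223 => x^2 = 223/2 => x = +/-sqrt(223/2)
Critical points: (sqrt(223/2), sqrt(223/2)), (-sqrt(223/2), -sqrt(223/2)), (sqrt(223/2), -sqrt(223/2)), (-sqrt(223/2), sqrt(223/2))
  y = x:  xy = x^2 = 223/2  at (sqrt(223/2), sqrt(223/2)) and (-sqrt(223/2), -sqrt(223/2))
  y = -x: xy = -x^2 = -223/2 at (sqrt(223/2), -sqrt(223/2)) and (-sqrt(223/2), sqrt(223/2))
Maximum xy = 223/2 at (sqrt(223/2), sqrt(223/2)) and (-sqrt(223/2), -sqrt(223/2))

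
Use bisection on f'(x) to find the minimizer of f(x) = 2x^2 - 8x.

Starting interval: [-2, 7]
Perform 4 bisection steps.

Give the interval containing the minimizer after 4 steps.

Finding critical point of f(x) = 2x^2 - 8x using bisection on f'(x) = 4x + -8.
f'(x) = 0 when x = 2.
Starting interval: [-2, 7]
Step 1: mid = 5/2, f'(mid) = 2, new interval = [-2, 5/2]
Step 2: mid = 1/4, f'(mid) = -7, new interval = [1/4, 5/2]
Step 3: mid = 11/8, f'(mid) = -5/2, new interval = [11/8, 5/2]
Step 4: mid = 31/16, f'(mid) = -1/4, new interval = [31/16, 5/2]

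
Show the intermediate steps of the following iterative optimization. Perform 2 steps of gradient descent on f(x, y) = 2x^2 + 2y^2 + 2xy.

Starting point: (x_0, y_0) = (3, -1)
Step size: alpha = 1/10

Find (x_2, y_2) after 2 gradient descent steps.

f(x,y) = 2x^2 + 2y^2 + 2xy
grad_x = 4x + 2y, grad_y = 4y + 2x
Step 1: grad = (10, 2), (2, -6/5)
Step 2: grad = (28/5, -4/5), (36/25, -28/25)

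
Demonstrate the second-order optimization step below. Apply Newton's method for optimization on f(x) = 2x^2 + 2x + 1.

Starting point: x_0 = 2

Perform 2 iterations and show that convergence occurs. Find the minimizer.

f(x) = 2x^2 + 2x + 1, f'(x) = 4x + (2), f''(x) = 4
Step 1: f'(2) = 10, x_1 = 2 - 10/4 = -1/2
Step 2: f'(-1/2) = 0, x_2 = -1/2 (converged)
Newton's method converges in 1 step for quadratics.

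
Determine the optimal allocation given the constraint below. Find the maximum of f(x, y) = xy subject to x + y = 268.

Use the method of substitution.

Substitute y = 268 - x into f(x,y) = xy:
g(x) = x(268 - x) = 268x - x^2
g'(x) = 268 - 2x = 0  =>  x = 134
y = 268 - 134 = 134
Maximum value = 134 * 134 = 17956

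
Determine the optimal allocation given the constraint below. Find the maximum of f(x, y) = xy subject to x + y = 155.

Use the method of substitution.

Substitute y = 155 - x into f(x,y) = xy:
g(x) = x(155 - x) = 155x - x^2
g'(x) = 155 - 2x = 0  =>  x = 155/2
y = 155 - 155/2 = 155/2
Maximum value = (155/2) * (155/2) = 24025/4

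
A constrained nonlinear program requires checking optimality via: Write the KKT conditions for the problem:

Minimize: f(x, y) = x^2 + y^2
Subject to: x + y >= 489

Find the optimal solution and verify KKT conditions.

KKT conditions for min x^2 + y^2 s.t. x + y >= 489:
Stationarity: 2x = mu, 2y = mu
So x = y = mu/2.
Complementary slackness: mu*(x + y - 489) = 0
Primal feasibility: x + y >= 489; dual feasibility: mu >= 0
If mu = 0 then x = y = 0, but 0 + 0 < 489 is infeasible, so the constraint is active.
Constraint active: x + y = 2*(mu/2) = 489 => mu = 489
x = y = 489/2, f = 239121/2
Verify: stationarity 2*(489/2) = 489 = mu; primal 489/2 + 489/2 = 489 >= 489; dual mu = 489 >= 0; complementary slackness 489*(489 - 489) = 0. All KKT conditions hold.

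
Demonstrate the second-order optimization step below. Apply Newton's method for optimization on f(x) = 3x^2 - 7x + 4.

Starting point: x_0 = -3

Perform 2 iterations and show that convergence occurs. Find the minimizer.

f(x) = 3x^2 - 7x + 4, f'(x) = 6x + (-7), f''(x) = 6
Step 1: f'(-3) = -25, x_1 = -3 - -25/6 = 7/6
Step 2: f'(7/6) = 0, x_2 = 7/6 (converged)
Newton's method converges in 1 step for quadratics.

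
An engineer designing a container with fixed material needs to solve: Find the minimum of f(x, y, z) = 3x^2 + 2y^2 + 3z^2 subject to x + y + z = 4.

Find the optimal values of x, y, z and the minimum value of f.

Using Lagrange multipliers on f = 3x^2 + 2y^2 + 3z^2 with constraint x + y + z = 4:
Conditions: 2*3*x = lambda, 2*2*y = lambda, 2*3*z = lambda
So x = lambda/6, y = lambda/4, z = lambda/6
Substituting into constraint: lambda * (7/12) = 4
lambda = 48/7
x = 8/7, y = 12/7, z = 8/7
Minimum value = 96/7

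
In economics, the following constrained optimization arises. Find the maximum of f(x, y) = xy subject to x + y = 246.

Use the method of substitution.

Substitute y = 246 - x into f(x,y) = xy:
g(x) = x(246 - x) = 246x - x^2
g'(x) = 246 - 2x = 0  =>  x = 123
y = 246 - 123 = 123
Maximum value = 123 * 123 = 15129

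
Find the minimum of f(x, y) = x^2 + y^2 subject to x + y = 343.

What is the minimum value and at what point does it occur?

Substitute y = 343 - x into f(x,y) = x^2 + y^2:
g(x) = x^2 + (343 - x)^2 = 2x^2 - 686x + 117649
g'(x) = 4x - 686 = 0  =>  x = 343/2
y = 343 - 343/2 = 343/2
Minimum value = (343/2)^2 + (343/2)^2 = 117649/2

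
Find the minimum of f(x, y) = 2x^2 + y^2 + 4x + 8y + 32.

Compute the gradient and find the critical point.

f(x,y) = 2x^2 + y^2 + 4x + 8y + 32
df/dx = 4x + (4) = 0  =>  x = -1
df/dy = 2y + (8) = 0  =>  y = -4
f(-1, -4) = 2*(-1)^2 + 1*(-4)^2 + 4*(-1) + 8*(-4) + 32 = 14
Hessian is diagonal with entries 4, 2 > 0, so this is a minimum.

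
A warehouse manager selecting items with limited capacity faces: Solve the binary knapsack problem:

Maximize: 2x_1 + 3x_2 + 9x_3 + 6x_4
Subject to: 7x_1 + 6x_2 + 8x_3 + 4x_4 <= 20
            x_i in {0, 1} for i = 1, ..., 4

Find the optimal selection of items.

Items: item 1 (v=2, w=7), item 2 (v=3, w=6), item 3 (v=9, w=8), item 4 (v=6, w=4)
Capacity: 20
Checking all 16 subsets (w = total weight, v = total value):
  {}: w = 0, v = 0
  {1}: w = 7, v = 2
  {2}: w = 6, v = 3
  {3}: w = 8, v = 9
  {4}: w = 4, v = 6
  {1, 2}: w = 13, v = 5
  {1, 3}: w = 15, v = 11
  {1, 4}: w = 11, v = 8
  {2, 3}: w = 14, v = 12
  {2, 4}: w = 10, v = 9
  {3, 4}: w = 12, v = 15
  {1, 2, 3}: w = 21 > 20, infeasible
  {1, 2, 4}: w = 17, v = 11
  {1, 3, 4}: w = 19, v = 17
  {2, 3, 4}: w = 18, v = 18
  {1, 2, 3, 4}: w = 25 > 20, infeasible
Best feasible subset: items [2, 3, 4]
Total weight: 18 <= 20, total value: 18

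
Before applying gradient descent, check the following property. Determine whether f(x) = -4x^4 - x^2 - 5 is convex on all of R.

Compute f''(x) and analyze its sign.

f(x) = -4x^4 - x^2 - 5
f'(x) = -16x^3 + -2x
f''(x) = -48x^2 + -2
f''(x) = -48x^2 + -2 <= -2 < 0 for all x
Therefore, f is concave on R.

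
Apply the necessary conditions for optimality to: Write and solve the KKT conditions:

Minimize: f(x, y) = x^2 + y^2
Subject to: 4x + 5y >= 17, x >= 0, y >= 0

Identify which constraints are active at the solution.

KKT conditions for min x^2 + y^2 s.t. 4x + 5y >= 17, x >= 0, y >= 0:
Stationarity: 2x = mu*4 + mu_x, 2y = mu*5 + mu_y, with mu, mu_x, mu_y >= 0
Complementary slackness: mu*(4x + 5y - 17) = 0, mu_x*x = 0, mu_y*y = 0
(0, 0) is infeasible (4*0 + 5*0 < 17), so if mu = 0 stationarity would force x = mu_x/2 >= 0, y = mu_y/2 >= 0 with mu_x*x = mu_y*y = 0, i.e. x = y = 0: contradiction. Hence mu > 0 and 4x + 5y = 17 is active.
Try x > 0, y > 0 (so mu_x = mu_y = 0): x = 4*mu/2, y = 5*mu/2
Substitute: 4*(4*mu/2) + 5*(5*mu/2) = 17
  mu*41/2 = 17 => mu = 34/41
x* = 68/41 > 0, y* = 85/41 > 0, consistent with mu_x = mu_y = 0.
f is convex and the constraints are linear, so this KKT point is the global minimum.
f* = 289/41
Active constraints: 4x + 5y >= 17 (holds with equality, mu = 34/41 > 0); x >= 0 and y >= 0 are inactive (mu_x = mu_y = 0).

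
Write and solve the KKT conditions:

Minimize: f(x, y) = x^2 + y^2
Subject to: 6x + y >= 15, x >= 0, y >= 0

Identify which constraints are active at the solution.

KKT conditions for min x^2 + y^2 s.t. 6x + 1y >= 15, x >= 0, y >= 0:
Stationarity: 2x = mu*6 + mu_x, 2y = mu*1 + mu_y, with mu, mu_x, mu_y >= 0
Complementary slackness: mu*(6x + y - 15) = 0, mu_x*x = 0, mu_y*y = 0
(0, 0) is infeasible (6*0 + 1*0 < 15), so if mu = 0 stationarity would force x = mu_x/2 >= 0, y = mu_y/2 >= 0 with mu_x*x = mu_y*y = 0, i.e. x = y = 0: contradiction. Hence mu > 0 and 6x + y = 15 is active.
Try x > 0, y > 0 (so mu_x = mu_y = 0): x = 6*mu/2, y = 1*mu/2
Substitute: 6*(6*mu/2) + 1*(1*mu/2) = 15
  mu*37/2 = 15 => mu = 30/37
x* = 90/37 > 0, y* = 15/37 > 0, consistent with mu_x = mu_y = 0.
f is convex and the constraints are linear, so this KKT point is the global minimum.
f* = 225/37
Active constraints: 6x + y >= 15 (holds with equality, mu = 30/37 > 0); x >= 0 and y >= 0 are inactive (mu_x = mu_y = 0).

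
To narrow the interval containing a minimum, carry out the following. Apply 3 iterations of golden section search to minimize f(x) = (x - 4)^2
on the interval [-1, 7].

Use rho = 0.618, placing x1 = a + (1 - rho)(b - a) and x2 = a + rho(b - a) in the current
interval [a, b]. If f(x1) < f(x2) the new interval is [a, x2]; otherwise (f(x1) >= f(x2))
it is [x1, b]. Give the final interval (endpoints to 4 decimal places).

Golden section search for min of f(x) = (x - 4)^2 on [-1, 7].
Each step: x1 = a + (1 - rho)(b - a), x2 = a + rho(b - a); if f(x1) < f(x2) keep [a, x2], otherwise keep [x1, b].
Step 1: [-1.0000, 7.0000], x1=2.0560 (f=3.7791), x2=3.9440 (f=0.0031); f(x1) > f(x2) => keep [2.0560, 7.0000]
Step 2: [2.0560, 7.0000], x1=3.9446 (f=0.0031), x2=5.1114 (f=1.2352); f(x1) < f(x2) => keep [2.0560, 5.1114]
Step 3: [2.0560, 5.1114], x1=3.2232 (f=0.6035), x2=3.9442 (f=0.0031); f(x1) > f(x2) => keep [3.2232, 5.1114]
Final interval: [3.2232, 5.1114]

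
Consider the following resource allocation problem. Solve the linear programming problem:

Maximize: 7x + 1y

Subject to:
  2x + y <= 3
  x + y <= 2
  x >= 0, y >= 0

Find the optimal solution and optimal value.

Feasible vertices: (0, 0), (0, 2), (1, 1), (3/2, 0)
Objective 7x + 1y at each:
  (0, 0): 0
  (0, 2): 2
  (1, 1): 8
  (3/2, 0): 21/2
Maximum is 21/2 at (3/2, 0).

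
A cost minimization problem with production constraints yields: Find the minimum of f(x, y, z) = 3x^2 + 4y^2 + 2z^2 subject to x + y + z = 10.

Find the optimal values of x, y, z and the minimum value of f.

Using Lagrange multipliers on f = 3x^2 + 4y^2 + 2z^2 with constraint x + y + z = 10:
Conditions: 2*3*x = lambda, 2*4*y = lambda, 2*2*z = lambda
So x = lambda/6, y = lambda/8, z = lambda/4
Substituting into constraint: lambda * (13/24) = 10
lambda = 240/13
x = 40/13, y = 30/13, z = 60/13
Minimum value = 1200/13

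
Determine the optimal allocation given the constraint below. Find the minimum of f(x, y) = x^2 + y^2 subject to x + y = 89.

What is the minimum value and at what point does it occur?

Substitute y = 89 - x into f(x,y) = x^2 + y^2:
g(x) = x^2 + (89 - x)^2 = 2x^2 - 178x + 7921
g'(x) = 4x - 178 = 0  =>  x = 89/2
y = 89 - 89/2 = 89/2
Minimum value = (89/2)^2 + (89/2)^2 = 7921/2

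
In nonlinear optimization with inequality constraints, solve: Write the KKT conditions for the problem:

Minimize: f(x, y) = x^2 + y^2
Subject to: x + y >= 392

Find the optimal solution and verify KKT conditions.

KKT conditions for min x^2 + y^2 s.t. x + y >= 392:
Stationarity: 2x = mu, 2y = mu
So x = y = mu/2.
Complementary slackness: mu*(x + y - 392) = 0
Primal feasibility: x + y >= 392; dual feasibility: mu >= 0
If mu = 0 then x = y = 0, but 0 + 0 < 392 is infeasible, so the constraint is active.
Constraint active: x + y = 2*(mu/2) = 392 => mu = 392
x = y = 196, f = 76832
Verify: stationarity 2*196 = 392 = mu; primal 196 + 196 = 392 >= 392; dual mu = 392 >= 0; complementary slackness 392*(392 - 392) = 0. All KKT conditions hold.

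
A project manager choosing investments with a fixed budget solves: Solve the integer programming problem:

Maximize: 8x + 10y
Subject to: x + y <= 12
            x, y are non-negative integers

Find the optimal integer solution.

Objective: 8x + 10y, constraint: x + y <= 12
Coefficient of y is 10 > coefficient of x is 8, so allocate the entire budget to y.
Optimal: x = 0, y = 12, value = 120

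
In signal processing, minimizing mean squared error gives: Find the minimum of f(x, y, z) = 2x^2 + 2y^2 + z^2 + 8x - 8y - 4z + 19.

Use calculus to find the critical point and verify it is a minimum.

f(x,y,z) = 2x^2 + 2y^2 + z^2 + 8x - 8y - 4z + 19
df/dx = 4x + (8) = 0 => x = -2
df/dy = 4y + (-8) = 0 => y = 2
df/dz = 2z + (-4) = 0 => z = 2
f(-2,2,2) = 2*(-2)^2 + 2*(2)^2 + 1*(2)^2 + 8*(-2) + -8*(2) + -4*(2) + 19 = -1
Hessian is diagonal with entries 4, 4, 2 > 0, confirmed minimum.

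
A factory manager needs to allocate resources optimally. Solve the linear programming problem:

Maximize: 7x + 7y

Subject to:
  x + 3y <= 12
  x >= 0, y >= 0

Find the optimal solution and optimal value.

The feasible region has vertices at [(0, 0), (12, 0), (0, 4)].
Checking objective 7x + 7y at each vertex:
  (0, 0): 7*0 + 7*0 = 0
  (12, 0): 7*12 + 7*0 = 84
  (0, 4): 7*0 + 7*4 = 28
Maximum is 84 at (12, 0).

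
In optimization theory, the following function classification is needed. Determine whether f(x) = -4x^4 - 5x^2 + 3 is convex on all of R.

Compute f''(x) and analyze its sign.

f(x) = -4x^4 - 5x^2 + 3
f'(x) = -16x^3 + -10x
f''(x) = -48x^2 + -10
f''(x) = -48x^2 + -10 <= -10 < 0 for all x
Therefore, f is concave on R.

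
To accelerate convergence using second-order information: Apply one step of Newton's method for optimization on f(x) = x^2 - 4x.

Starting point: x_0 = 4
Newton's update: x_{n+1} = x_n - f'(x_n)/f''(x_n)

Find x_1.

f(x) = x^2 - 4x
f'(x) = 2x + (-4), f''(x) = 2
Newton step: x_1 = x_0 - f'(x_0)/f''(x_0)
f'(4) = 4
x_1 = 4 - 4/2 = 2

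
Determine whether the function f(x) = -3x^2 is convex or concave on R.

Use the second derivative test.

f(x) = -3x^2
f'(x) = -6x + 0
f''(x) = -6
Since f''(x) = -6 < 0 for all x, f is concave on R.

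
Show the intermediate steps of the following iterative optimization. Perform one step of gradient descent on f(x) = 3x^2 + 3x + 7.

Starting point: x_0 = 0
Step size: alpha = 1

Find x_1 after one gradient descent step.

f(x) = 3x^2 + 3x + 7
f'(x) = 6x + 3
f'(0) = 6*0 + (3) = 3
x_1 = x_0 - alpha * f'(x_0) = 0 - 1 * 3 = -3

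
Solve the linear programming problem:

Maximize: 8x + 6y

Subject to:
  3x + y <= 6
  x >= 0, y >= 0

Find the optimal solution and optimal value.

The feasible region has vertices at [(0, 0), (2, 0), (0, 6)].
Checking objective 8x + 6y at each vertex:
  (0, 0): 8*0 + 6*0 = 0
  (2, 0): 8*2 + 6*0 = 16
  (0, 6): 8*0 + 6*6 = 36
Maximum is 36 at (0, 6).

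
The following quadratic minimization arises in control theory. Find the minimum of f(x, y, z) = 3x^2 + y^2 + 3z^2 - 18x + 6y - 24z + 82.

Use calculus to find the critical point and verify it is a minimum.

f(x,y,z) = 3x^2 + y^2 + 3z^2 - 18x + 6y - 24z + 82
df/dx = 6x + (-18) = 0 => x = 3
df/dy = 2y + (6) = 0 => y = -3
df/dz = 6z + (-24) = 0 => z = 4
f(3,-3,4) = 3*(3)^2 + 1*(-3)^2 + 3*(4)^2 + -18*(3) + 6*(-3) + -24*(4) + 82 = -2
Hessian is diagonal with entries 6, 2, 6 > 0, confirmed minimum.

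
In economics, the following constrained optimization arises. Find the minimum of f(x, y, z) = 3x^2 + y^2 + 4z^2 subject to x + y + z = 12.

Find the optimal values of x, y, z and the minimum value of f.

Using Lagrange multipliers on f = 3x^2 + y^2 + 4z^2 with constraint x + y + z = 12:
Conditions: 2*3*x = lambda, 2*1*y = lambda, 2*4*z = lambda
So x = lambda/6, y = lambda/2, z = lambda/8
Substituting into constraint: lambda * (19/24) = 12
lambda = 288/19
x = 48/19, y = 144/19, z = 36/19
Minimum value = 1728/19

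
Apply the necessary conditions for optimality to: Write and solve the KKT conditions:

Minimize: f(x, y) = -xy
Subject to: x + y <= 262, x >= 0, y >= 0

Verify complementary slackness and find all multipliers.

Problem: min -xy s.t. x + y <= 262 (multiplier lambda), x >= 0 (mu_x), y >= 0 (mu_y)
KKT stationarity: -y + lambda - mu_x = 0, -x + lambda - mu_y = 0, with lambda, mu_x, mu_y >= 0
Complementary slackness: lambda*(x + y - 262) = 0, mu_x*x = 0, mu_y*y = 0
If lambda = 0: y = -mu_x <= 0 and x = -mu_y <= 0 force x = y = 0 with f = 0; but x = y = 131 is feasible with f = -17161 < 0, so this is not the minimum. Hence lambda > 0 and x + y = 262.
Try x > 0, y > 0 (so mu_x = mu_y = 0): y = lambda, x = lambda => x = y = lambda
x + y = 262 => 2*lambda = 262 => lambda = 131
x* = y* = 131 > 0, consistent with mu_x = mu_y = 0.
(Any feasible point with x = 0 or y = 0 has f = 0 > -17161, so the minimum is not on those boundaries.)
min(-xy) = -17161 (i.e. max xy = 17161)
Multipliers: lambda = 131, mu_x = 0, mu_y = 0
Complementary slackness: lambda*(x + y - 262) = 131*(131 + 131 - 262) = 0, mu_x*x = 0*131 = 0, mu_y*y = 0*131 = 0. Satisfied.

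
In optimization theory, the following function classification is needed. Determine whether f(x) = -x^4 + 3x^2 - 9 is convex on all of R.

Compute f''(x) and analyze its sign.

f(x) = -x^4 + 3x^2 - 9
f'(x) = -4x^3 + 6x
f''(x) = -12x^2 + 6
f''(x) = -12x^2 + 6 -> -inf as |x| -> inf
Therefore, f is not globally convex on R.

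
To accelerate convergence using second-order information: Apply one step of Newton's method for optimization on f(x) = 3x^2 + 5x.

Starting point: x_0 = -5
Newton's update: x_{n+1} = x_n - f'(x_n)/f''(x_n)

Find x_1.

f(x) = 3x^2 + 5x
f'(x) = 6x + (5), f''(x) = 6
Newton step: x_1 = x_0 - f'(x_0)/f''(x_0)
f'(-5) = -25
x_1 = -5 - -25/6 = -5/6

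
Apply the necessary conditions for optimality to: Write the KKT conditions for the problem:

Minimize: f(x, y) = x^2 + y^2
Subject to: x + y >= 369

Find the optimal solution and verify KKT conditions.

KKT conditions for min x^2 + y^2 s.t. x + y >= 369:
Stationarity: 2x = mu, 2y = mu
So x = y = mu/2.
Complementary slackness: mu*(x + y - 369) = 0
Primal feasibility: x + y >= 369; dual feasibility: mu >= 0
If mu = 0 then x = y = 0, but 0 + 0 < 369 is infeasible, so the constraint is active.
Constraint active: x + y = 2*(mu/2) = 369 => mu = 369
x = y = 369/2, f = 136161/2
Verify: stationarity 2*(369/2) = 369 = mu; primal 369/2 + 369/2 = 369 >= 369; dual mu = 369 >= 0; complementary slackness 369*(369 - 369) = 0. All KKT conditions hold.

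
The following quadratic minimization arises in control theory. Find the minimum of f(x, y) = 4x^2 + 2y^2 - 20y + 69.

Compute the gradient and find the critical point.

f(x,y) = 4x^2 + 2y^2 - 20y + 69
df/dx = 8x + (0) = 0  =>  x = 0
df/dy = 4y + (-20) = 0  =>  y = 5
f(0, 5) = 4*(0)^2 + 2*(5)^2 + -20*(5) + 69 = 19
Hessian is diagonal with entries 8, 4 > 0, so this is a minimum.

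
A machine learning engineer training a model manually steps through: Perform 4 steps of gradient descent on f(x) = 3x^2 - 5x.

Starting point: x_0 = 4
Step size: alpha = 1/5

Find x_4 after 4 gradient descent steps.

f(x) = 3x^2 - 5x, f'(x) = 6x + (-5)
Step 1: f'(4) = 19, x_1 = 4 - 1/5 * 19 = 1/5
Step 2: f'(1/5) = -19/5, x_2 = 1/5 - 1/5 * -19/5 = 24/25
Step 3: f'(24/25) = 19/25, x_3 = 24/25 - 1/5 * 19/25 = 101/125
Step 4: f'(101/125) = -19/125, x_4 = 101/125 - 1/5 * -19/125 = 524/625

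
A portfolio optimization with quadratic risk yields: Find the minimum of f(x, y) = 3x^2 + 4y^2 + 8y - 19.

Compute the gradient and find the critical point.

f(x,y) = 3x^2 + 4y^2 + 8y - 19
df/dx = 6x + (0) = 0  =>  x = 0
df/dy = 8y + (8) = 0  =>  y = -1
f(0, -1) = 3*(0)^2 + 4*(-1)^2 + 8*(-1) + -19 = -23
Hessian is diagonal with entries 6, 8 > 0, so this is a minimum.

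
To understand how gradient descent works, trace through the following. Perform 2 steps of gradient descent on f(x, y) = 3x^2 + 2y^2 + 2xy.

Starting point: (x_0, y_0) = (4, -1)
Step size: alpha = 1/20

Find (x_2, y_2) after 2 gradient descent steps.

f(x,y) = 3x^2 + 2y^2 + 2xy
grad_x = 6x + 2y, grad_y = 4y + 2x
Step 1: grad = (22, 4), (29/10, -6/5)
Step 2: grad = (15, 1), (43/20, -5/4)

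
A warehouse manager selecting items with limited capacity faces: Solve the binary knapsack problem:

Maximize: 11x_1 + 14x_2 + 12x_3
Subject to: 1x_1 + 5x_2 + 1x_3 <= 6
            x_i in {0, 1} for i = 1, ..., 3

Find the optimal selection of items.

Items: item 1 (v=11, w=1), item 2 (v=14, w=5), item 3 (v=12, w=1)
Capacity: 6
Checking all 8 subsets (w = total weight, v = total value):
  {}: w = 0, v = 0
  {1}: w = 1, v = 11
  {2}: w = 5, v = 14
  {3}: w = 1, v = 12
  {1, 2}: w = 6, v = 25
  {1, 3}: w = 2, v = 23
  {2, 3}: w = 6, v = 26
  {1, 2, 3}: w = 7 > 6, infeasible
Best feasible subset: items [2, 3]
Total weight: 6 <= 6, total value: 26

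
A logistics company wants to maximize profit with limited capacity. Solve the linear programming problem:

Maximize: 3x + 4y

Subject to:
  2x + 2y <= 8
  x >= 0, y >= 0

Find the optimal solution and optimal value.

The feasible region has vertices at [(0, 0), (4, 0), (0, 4)].
Checking objective 3x + 4y at each vertex:
  (0, 0): 3*0 + 4*0 = 0
  (4, 0): 3*4 + 4*0 = 12
  (0, 4): 3*0 + 4*4 = 16
Maximum is 16 at (0, 4).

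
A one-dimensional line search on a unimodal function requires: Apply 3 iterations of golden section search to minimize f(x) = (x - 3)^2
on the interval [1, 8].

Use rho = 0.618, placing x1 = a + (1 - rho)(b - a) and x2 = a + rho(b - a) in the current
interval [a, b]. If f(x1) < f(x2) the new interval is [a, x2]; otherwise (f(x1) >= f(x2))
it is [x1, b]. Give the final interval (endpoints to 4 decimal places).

Golden section search for min of f(x) = (x - 3)^2 on [1, 8].
Each step: x1 = a + (1 - rho)(b - a), x2 = a + rho(b - a); if f(x1) < f(x2) keep [a, x2], otherwise keep [x1, b].
Step 1: [1.0000, 8.0000], x1=3.6740 (f=0.4543), x2=5.3260 (f=5.4103); f(x1) < f(x2) => keep [1.0000, 5.3260]
Step 2: [1.0000, 5.3260], x1=2.6525 (f=0.1207), x2=3.6735 (f=0.4536); f(x1) < f(x2) => keep [1.0000, 3.6735]
Step 3: [1.0000, 3.6735], x1=2.0213 (f=0.9579), x2=2.6522 (f=0.1210); f(x1) > f(x2) => keep [2.0213, 3.6735]
Final interval: [2.0213, 3.6735]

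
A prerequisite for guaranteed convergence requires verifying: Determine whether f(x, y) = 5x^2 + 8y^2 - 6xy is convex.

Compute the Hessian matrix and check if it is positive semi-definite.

f(x,y) = 5x^2 + 8y^2 - 6xy
Hessian H = [[10, -6], [-6, 16]]
trace(H) = 26, det(H) = 124
Eigenvalues: (26 +/- sqrt(180)) / 2 = 19.71, 6.292
Since both eigenvalues > 0, f is convex.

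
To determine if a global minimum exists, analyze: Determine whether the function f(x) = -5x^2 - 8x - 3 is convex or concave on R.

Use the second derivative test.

f(x) = -5x^2 - 8x - 3
f'(x) = -10x - 8
f''(x) = -10
Since f''(x) = -10 < 0 for all x, f is concave on R.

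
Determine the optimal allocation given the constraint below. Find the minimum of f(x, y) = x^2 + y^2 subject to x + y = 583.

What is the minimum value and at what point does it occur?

Substitute y = 583 - x into f(x,y) = x^2 + y^2:
g(x) = x^2 + (583 - x)^2 = 2x^2 - 1166x + 339889
g'(x) = 4x - 1166 = 0  =>  x = 583/2
y = 583 - 583/2 = 583/2
Minimum value = (583/2)^2 + (583/2)^2 = 339889/2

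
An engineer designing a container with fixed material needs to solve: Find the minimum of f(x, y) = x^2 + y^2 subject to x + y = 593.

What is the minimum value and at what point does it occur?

Substitute y = 593 - x into f(x,y) = x^2 + y^2:
g(x) = x^2 + (593 - x)^2 = 2x^2 - 1186x + 351649
g'(x) = 4x - 1186 = 0  =>  x = 593/2
y = 593 - 593/2 = 593/2
Minimum value = (593/2)^2 + (593/2)^2 = 351649/2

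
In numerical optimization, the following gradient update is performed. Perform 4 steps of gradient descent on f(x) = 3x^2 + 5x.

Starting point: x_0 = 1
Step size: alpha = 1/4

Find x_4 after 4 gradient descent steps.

f(x) = 3x^2 + 5x, f'(x) = 6x + (5)
Step 1: f'(1) = 11, x_1 = 1 - 1/4 * 11 = -7/4
Step 2: f'(-7/4) = -11/2, x_2 = -7/4 - 1/4 * -11/2 = -3/8
Step 3: f'(-3/8) = 11/4, x_3 = -3/8 - 1/4 * 11/4 = -17/16
Step 4: f'(-17/16) = -11/8, x_4 = -17/16 - 1/4 * -11/8 = -23/32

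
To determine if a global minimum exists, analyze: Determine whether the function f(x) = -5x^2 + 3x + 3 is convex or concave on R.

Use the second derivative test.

f(x) = -5x^2 + 3x + 3
f'(x) = -10x + 3
f''(x) = -10
Since f''(x) = -10 < 0 for all x, f is concave on R.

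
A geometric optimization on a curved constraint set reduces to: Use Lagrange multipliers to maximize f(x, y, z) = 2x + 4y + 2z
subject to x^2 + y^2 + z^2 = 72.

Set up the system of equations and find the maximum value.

Lagrange conditions: 2 = 2*lambda*x, 4 = 2*lambda*y, 2 = 2*lambda*z
So x:2 = y:4 = z:2, i.e. x = 2t, y = 4t, z = 2t
Constraint: t^2*(2^2 + 4^2 + 2^2) = 72
  t^2 * 24 = 72  =>  t = sqrt(3)
Maximum = 2*2t + 4*4t + 2*2t = 24*sqrt(3) = sqrt(1728)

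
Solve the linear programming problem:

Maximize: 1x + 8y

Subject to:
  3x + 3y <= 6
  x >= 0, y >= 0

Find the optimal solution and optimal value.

The feasible region has vertices at [(0, 0), (2, 0), (0, 2)].
Checking objective 1x + 8y at each vertex:
  (0, 0): 1*0 + 8*0 = 0
  (2, 0): 1*2 + 8*0 = 2
  (0, 2): 1*0 + 8*2 = 16
Maximum is 16 at (0, 2).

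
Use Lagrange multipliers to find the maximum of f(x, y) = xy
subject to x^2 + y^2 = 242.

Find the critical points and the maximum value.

Lagrange conditions: y = 2*lambda*x and x = 2*lambda*y
If x = 0 then y = 0, violating the constraint, so x, y != 0.
Dividing: y/x = x/y => x^2 = y^2 => y = x or y = -x
Constraint: 2x^2 = 242 => x^2 = 121 => x = +/-11
Critical points: (11, 11), (-11, -11), (11, -11), (-11, 11)
  y = x:  xy = x^2 = 121  at (11, 11) and (-11, -11)
  y = -x: xy = -x^2 = -121 at (11, -11) and (-11, 11)
Maximum xy = 121 at (11, 11) and (-11, -11)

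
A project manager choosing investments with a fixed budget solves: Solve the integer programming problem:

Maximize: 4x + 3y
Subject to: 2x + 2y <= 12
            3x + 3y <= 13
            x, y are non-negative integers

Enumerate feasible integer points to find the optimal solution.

Constraint 1: 2x + 2y <= 12
Constraint 2: 3x + 3y <= 13
Feasible x range (need y >= 0): 0 <= x <= min(12/2, 13/3) => x in {0, ..., 4}.
Enumerate feasible integer points row by row (the coefficient of y is 3 > 0, so for each x the largest feasible y gives the best value):
  x = 0: y <= min((12 - 2*0)/2, (13 - 3*0)/3) => y in {0, ..., 4}; best 4*0 + 3*4 = 12
  x = 1: y <= min((12 - 2*1)/2, (13 - 3*1)/3) => y in {0, ..., 3}; best 4*1 + 3*3 = 13
  x = 2: y <= min((12 - 2*2)/2, (13 - 3*2)/3) => y in {0, ..., 2}; best 4*2 + 3*2 = 14
  x = 3: y <= min((12 - 2*3)/2, (13 - 3*3)/3) => y in {0, ..., 1}; best 4*3 + 3*1 = 15
  x = 4: y <= min((12 - 2*4)/2, (13 - 3*4)/3) => y in {0}; best 4*4 + 3*0 = 16
The maximum 4x + 3y = 16 is achieved at x = 4, y = 0.
Check: 2*4 + 2*0 = 8 <= 12 and 3*4 + 3*0 = 12 <= 13.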